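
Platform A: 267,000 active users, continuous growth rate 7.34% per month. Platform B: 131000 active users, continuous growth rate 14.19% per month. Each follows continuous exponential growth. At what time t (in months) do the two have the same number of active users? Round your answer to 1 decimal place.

t ≈ 10.4 months

267000·e^(0.0734t) = 131000·e^(0.1419t)
267000/131000 = e^((0.1419 − 0.0734)t) → ln(2.03817) = 0.0685·t
t = 0.71205 / 0.0685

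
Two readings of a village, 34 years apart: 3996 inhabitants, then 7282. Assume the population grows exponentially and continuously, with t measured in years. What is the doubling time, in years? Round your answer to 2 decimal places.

r = ln(7282/3996) / 34 = ln(1.82232) / 34 ≈ 0.01765 per year
doubling time = ln 2 / |r| = 0.69315 / 0.01765

doubling time ≈ 39.27 years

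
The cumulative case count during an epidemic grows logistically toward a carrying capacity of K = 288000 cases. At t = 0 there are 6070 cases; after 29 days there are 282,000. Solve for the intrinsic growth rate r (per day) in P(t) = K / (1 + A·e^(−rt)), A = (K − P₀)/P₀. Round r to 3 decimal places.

r ≈ 0.265 per day

A = (288000 − 6070)/6070 = 46.44646
282000 = 288000/(1 + 46.44646·e^(−r·29)) → e^(−29r) = (1.02128 − 1)/46.44646 = 0.000458
r = −ln(0.000458)/29 = 7.68845/29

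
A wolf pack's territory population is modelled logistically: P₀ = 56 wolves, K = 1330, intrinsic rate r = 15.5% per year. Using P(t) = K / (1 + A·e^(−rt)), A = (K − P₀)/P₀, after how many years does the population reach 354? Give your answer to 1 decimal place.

t ≈ 13.6 years

A = (1330 − 56)/56 = 22.75
354 = 1330/(1 + 22.75·e^(−0.155t)) → 1 + 22.75·e^(−0.155t) = 3.75706
e^(−0.155t) = 0.12119 → t = ln(8.25154)/0.155 = 2.1104/0.155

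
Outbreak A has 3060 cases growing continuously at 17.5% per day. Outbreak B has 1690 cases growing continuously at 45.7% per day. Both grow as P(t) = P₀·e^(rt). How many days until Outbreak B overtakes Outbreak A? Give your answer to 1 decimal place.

3060·e^(0.175t) = 1690·e^(0.457t)
3060/1690 = e^((0.457 − 0.175)t) → ln(1.81065) = 0.282·t
t = 0.59369 / 0.282

t ≈ 2.1 days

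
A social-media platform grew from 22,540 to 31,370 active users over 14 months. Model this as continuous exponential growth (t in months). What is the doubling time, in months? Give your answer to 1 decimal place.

r = ln(31370/22540) / 14 = ln(1.39175) / 14 ≈ 0.023611 per month
doubling time = ln 2 / |r| = 0.69315 / 0.023611

doubling time ≈ 29.4 months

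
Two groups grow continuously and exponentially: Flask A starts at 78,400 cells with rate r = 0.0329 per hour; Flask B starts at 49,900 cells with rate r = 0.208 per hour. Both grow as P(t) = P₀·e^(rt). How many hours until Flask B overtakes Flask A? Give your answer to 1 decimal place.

78400·e^(0.0329t) = 49900·e^(0.208t)
78400/49900 = e^((0.208 − 0.0329)t) → ln(1.57114) = 0.1751·t
t = 0.4518 / 0.1751

t ≈ 2.6 hours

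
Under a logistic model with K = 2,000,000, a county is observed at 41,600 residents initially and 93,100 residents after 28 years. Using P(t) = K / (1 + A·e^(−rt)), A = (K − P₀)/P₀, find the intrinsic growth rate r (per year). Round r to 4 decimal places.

r ≈ 0.0297 per year

A = (2000000 − 41600)/41600 = 47.07692
93100 = 2000000/(1 + 47.07692·e^(−r·28)) → e^(−28r) = (21.48228 − 1)/47.07692 = 0.435081
r = −ln(0.435081)/28 = 0.83222/28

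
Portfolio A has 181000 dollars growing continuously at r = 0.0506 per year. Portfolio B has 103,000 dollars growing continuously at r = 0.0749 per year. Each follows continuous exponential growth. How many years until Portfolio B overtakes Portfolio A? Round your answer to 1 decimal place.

181000·e^(0.0506t) = 103000·e^(0.0749t)
181000/103000 = e^((0.0749 − 0.0506)t) → ln(1.75728) = 0.0243·t
t = 0.56377 / 0.0243

t ≈ 23.2 years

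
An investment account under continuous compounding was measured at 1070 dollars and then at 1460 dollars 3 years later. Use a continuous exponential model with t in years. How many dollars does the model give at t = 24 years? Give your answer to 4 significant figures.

r = ln(1460/1070) / 3 ≈ 0.103593 per year
P(24) = 1070 · e^(0.103593·24) = 1070 · 12.0158 ≈ 12856.9

≈ 12,860 dollars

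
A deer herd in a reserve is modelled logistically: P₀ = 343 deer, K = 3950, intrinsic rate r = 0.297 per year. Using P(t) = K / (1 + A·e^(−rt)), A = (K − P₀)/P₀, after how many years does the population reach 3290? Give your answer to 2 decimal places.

t ≈ 13.33 years

A = (3950 − 343)/343 = 10.51603
3290 = 3950/(1 + 10.51603·e^(−0.297t)) → 1 + 10.51603·e^(−0.297t) = 1.20061
e^(−0.297t) = 0.019076 → t = ln(52.42084)/0.297 = 3.9593/0.297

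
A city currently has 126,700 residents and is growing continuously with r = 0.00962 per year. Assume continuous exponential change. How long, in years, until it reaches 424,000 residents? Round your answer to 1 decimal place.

424000 = 126700 · e^(0.00962·t)
t = ln(424000/126700) / 0.00962 = ln(3.34649) / 0.00962 = 1.20791 / 0.00962

t ≈ 125.6 years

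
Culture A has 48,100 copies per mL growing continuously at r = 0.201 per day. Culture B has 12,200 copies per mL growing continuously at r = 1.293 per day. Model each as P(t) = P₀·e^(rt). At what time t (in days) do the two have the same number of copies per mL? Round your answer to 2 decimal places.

48100·e^(0.201t) = 12200·e^(1.293t)
48100/12200 = e^((1.293 − 0.201)t) → ln(3.94262) = 1.092·t
t = 1.37185 / 1.092

t ≈ 1.26 days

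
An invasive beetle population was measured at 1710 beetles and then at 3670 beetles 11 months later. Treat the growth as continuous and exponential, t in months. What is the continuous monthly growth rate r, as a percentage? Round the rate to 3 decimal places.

3670 = 1710 · e^(r·11)
e^(11r) = 3670/1710 = 2.1462
r = ln(2.1462) / 11 = 0.7637 / 11

r ≈ 6.943% per month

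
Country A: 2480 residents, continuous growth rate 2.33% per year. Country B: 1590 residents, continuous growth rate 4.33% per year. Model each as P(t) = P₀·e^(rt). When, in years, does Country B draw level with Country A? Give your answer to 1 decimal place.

t ≈ 22.2 years

2480·e^(0.0233t) = 1590·e^(0.0433t)
2480/1590 = e^((0.0433 − 0.0233)t) → ln(1.55975) = 0.02·t
t = 0.44452 / 0.02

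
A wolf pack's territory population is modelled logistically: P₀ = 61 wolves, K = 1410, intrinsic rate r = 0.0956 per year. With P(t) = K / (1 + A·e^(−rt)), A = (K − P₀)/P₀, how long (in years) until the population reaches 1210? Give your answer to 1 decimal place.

t ≈ 51.2 years

A = (1410 − 61)/61 = 22.11475
1210 = 1410/(1 + 22.11475·e^(−0.0956t)) → 1 + 22.11475·e^(−0.0956t) = 1.16529
e^(−0.0956t) = 0.007474 → t = ln(133.79426)/0.0956 = 4.8963/0.0956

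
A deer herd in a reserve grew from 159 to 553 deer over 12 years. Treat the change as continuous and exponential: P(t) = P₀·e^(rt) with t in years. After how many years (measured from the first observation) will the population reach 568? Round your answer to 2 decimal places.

r = ln(553/159) / 12 ≈ 0.103871 per year
t = ln(568/159) / r = 1.27322 / 0.103871 ≈ 12.258

t ≈ 12.26 years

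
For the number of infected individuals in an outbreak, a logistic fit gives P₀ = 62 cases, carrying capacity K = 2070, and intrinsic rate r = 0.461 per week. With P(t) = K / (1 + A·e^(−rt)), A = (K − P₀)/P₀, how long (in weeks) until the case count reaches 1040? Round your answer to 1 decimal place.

t ≈ 7.6 weeks

A = (2070 − 62)/62 = 32.3871
1040 = 2070/(1 + 32.3871·e^(−0.461t)) → 1 + 32.3871·e^(−0.461t) = 1.99038
e^(−0.461t) = 0.03058 → t = ln(32.70153)/0.461 = 3.48742/0.461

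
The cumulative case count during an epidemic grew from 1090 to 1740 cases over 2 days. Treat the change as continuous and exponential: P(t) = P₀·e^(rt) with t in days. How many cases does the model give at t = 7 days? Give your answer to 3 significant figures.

r = ln(1740/1090) / 2 ≈ 0.233854 per day
P(7) = 1090 · e^(0.233854·7) = 1090 · 5.1396 ≈ 5602.17

≈ 5,600 cases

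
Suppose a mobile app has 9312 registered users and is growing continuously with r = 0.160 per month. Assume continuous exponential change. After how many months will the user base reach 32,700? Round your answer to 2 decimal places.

32700 = 9312 · e^(0.16·t)
t = ln(32700/9312) / 0.16 = ln(3.5116) / 0.16 = 1.25607 / 0.16

t ≈ 7.85 months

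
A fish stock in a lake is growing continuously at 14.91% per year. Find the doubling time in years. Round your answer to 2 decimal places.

doubling time = ln(2) / |r| = 0.69315 / 0.1491

doubling time ≈ 4.65 years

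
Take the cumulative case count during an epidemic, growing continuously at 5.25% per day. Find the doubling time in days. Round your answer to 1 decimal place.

doubling time = ln(2) / |r| = 0.69315 / 0.0525

doubling time ≈ 13.2 days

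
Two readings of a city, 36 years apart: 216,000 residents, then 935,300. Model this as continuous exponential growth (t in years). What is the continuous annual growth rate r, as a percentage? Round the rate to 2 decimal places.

r ≈ 4.07% per year

935300 = 216000 · e^(r·36)
e^(36r) = 935300/216000 = 4.33009
r = ln(4.33009) / 36 = 1.46559 / 36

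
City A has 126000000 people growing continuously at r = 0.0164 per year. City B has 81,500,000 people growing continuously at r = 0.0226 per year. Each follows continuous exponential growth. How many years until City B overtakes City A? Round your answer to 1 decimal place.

126000000·e^(0.0164t) = 81500000·e^(0.0226t)
126000000/81500000 = e^((0.0226 − 0.0164)t) → ln(1.54601) = 0.0062·t
t = 0.43568 / 0.0062

t ≈ 70.3 years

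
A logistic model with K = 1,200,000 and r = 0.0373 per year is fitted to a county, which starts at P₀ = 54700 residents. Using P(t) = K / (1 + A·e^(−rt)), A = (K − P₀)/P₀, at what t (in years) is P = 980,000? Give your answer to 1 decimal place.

t ≈ 121.6 years

A = (1200000 − 54700)/54700 = 20.93784
980000 = 1200000/(1 + 20.93784·e^(−0.0373t)) → 1 + 20.93784·e^(−0.0373t) = 1.22449
e^(−0.0373t) = 0.010722 → t = ln(93.26857)/0.0373 = 4.53548/0.0373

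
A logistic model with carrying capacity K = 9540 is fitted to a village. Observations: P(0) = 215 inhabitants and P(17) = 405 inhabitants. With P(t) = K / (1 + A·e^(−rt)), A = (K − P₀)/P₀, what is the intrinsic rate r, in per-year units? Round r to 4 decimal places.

r ≈ 0.0385 per year

A = (9540 − 215)/215 = 43.37209
405 = 9540/(1 + 43.37209·e^(−r·17)) → e^(−17r) = (23.55556 − 1)/43.37209 = 0.520048
r = −ln(0.520048)/17 = 0.65383/17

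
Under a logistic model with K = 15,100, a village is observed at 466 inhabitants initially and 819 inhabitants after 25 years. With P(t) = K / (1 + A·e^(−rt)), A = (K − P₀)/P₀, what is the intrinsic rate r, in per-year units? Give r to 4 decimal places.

r ≈ 0.0235 per year

A = (15100 − 466)/466 = 31.40343
819 = 15100/(1 + 31.40343·e^(−r·25)) → e^(−25r) = (18.43712 − 1)/31.40343 = 0.555262
r = −ln(0.555262)/25 = 0.58832/25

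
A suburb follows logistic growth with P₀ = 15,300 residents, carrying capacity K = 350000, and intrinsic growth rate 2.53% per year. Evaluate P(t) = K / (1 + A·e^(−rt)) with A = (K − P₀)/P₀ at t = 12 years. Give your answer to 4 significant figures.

A = (350000 − 15300)/15300 = 21.87582
P(12) = 350000 / (1 + 21.87582·e^(−0.0253·12)) = 350000 / (1 + 21.87582·0.738156)
= 350000 / 17.14777 ≈ 20410.82

≈ 20,410 residents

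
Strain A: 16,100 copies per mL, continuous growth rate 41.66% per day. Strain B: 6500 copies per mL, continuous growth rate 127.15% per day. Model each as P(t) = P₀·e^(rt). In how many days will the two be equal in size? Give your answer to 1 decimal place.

t ≈ 1.1 days

16100·e^(0.4166t) = 6500·e^(1.2715t)
16100/6500 = e^((1.2715 − 0.4166)t) → ln(2.47692) = 0.8549·t
t = 0.90702 / 0.8549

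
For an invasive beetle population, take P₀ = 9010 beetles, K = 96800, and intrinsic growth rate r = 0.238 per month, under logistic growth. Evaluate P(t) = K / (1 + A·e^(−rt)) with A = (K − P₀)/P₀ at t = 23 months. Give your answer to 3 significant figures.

≈ 93,000 beetles

A = (96800 − 9010)/9010 = 9.74362
P(23) = 96800 / (1 + 9.74362·e^(−0.238·23)) = 96800 / (1 + 9.74362·0.004194)
= 96800 / 1.04087 ≈ 92999.23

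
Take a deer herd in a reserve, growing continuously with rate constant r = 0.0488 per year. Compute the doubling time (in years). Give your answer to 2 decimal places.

doubling time ≈ 14.20 years

doubling time = ln(2) / |r| = 0.69315 / 0.0488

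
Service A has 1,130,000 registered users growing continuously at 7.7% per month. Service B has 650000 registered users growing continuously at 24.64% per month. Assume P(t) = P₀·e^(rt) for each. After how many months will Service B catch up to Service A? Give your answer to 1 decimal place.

1130000·e^(0.077t) = 650000·e^(0.2464t)
1130000/650000 = e^((0.2464 − 0.077)t) → ln(1.73846) = 0.1694·t
t = 0.553 / 0.1694

t ≈ 3.3 months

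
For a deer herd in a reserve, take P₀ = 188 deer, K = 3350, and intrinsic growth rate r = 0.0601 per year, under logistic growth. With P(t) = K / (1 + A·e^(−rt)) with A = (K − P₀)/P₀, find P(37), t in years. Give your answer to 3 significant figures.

≈ 1,190 deer

A = (3350 − 188)/188 = 16.81915
P(37) = 3350 / (1 + 16.81915·e^(−0.0601·37)) = 3350 / (1 + 16.81915·0.108208)
= 3350 / 2.81997 ≈ 1187.96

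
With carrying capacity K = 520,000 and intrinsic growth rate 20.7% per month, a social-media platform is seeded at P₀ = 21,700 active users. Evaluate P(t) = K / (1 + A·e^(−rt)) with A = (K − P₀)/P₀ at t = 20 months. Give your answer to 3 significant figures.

A = (520000 − 21700)/21700 = 22.96313
P(20) = 520000 / (1 + 22.96313·e^(−0.207·20)) = 520000 / (1 + 22.96313·0.015923)
= 520000 / 1.36564 ≈ 380774.25

≈ 381,000 active users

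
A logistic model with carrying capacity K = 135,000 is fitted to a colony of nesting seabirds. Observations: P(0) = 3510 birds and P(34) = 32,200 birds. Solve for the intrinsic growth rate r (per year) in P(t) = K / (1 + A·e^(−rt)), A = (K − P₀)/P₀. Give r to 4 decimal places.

A = (135000 − 3510)/3510 = 37.46154
32200 = 135000/(1 + 37.46154·e^(−r·34)) → e^(−34r) = (4.19255 − 1)/37.46154 = 0.085222
r = −ln(0.085222)/34 = 2.4625/34

r ≈ 0.0724 per year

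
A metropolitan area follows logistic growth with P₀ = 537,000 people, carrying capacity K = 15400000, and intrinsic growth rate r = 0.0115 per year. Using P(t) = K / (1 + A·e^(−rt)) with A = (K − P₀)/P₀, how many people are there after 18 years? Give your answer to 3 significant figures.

≈ 655,000 people

A = (15400000 − 537000)/537000 = 27.67784
P(18) = 15400000 / (1 + 27.67784·e^(−0.0115·18)) = 15400000 / (1 + 27.67784·0.81302)
= 15400000 / 23.50263 ≈ 655245.88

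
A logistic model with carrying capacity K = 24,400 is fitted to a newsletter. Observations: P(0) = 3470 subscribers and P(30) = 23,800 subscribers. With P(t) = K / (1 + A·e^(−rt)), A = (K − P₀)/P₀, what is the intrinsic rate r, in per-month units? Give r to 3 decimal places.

A = (24400 − 3470)/3470 = 6.0317
23800 = 24400/(1 + 6.0317·e^(−r·30)) → e^(−30r) = (1.02521 − 1)/6.0317 = 0.00418
r = −ln(0.00418)/30 = 5.47754/30

r ≈ 0.183 per month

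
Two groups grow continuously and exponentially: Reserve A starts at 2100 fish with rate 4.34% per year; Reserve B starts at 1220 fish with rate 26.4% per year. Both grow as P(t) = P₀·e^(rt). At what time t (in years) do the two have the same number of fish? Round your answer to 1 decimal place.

2100·e^(0.0434t) = 1220·e^(0.264t)
2100/1220 = e^((0.264 − 0.0434)t) → ln(1.72131) = 0.2206·t
t = 0.54309 / 0.2206

t ≈ 2.5 years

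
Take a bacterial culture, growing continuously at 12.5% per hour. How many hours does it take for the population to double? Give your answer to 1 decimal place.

doubling time = ln(2) / |r| = 0.69315 / 0.125

doubling time ≈ 5.5 hours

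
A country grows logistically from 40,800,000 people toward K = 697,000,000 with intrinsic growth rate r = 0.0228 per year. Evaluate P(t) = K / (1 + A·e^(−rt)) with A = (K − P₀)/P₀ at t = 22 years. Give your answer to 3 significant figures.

≈ 64,900,000 people

A = (697000000 − 40800000)/40800000 = 16.08333
P(22) = 697000000 / (1 + 16.08333·e^(−0.0228·22)) = 697000000 / (1 + 16.08333·0.605561)
= 697000000 / 10.73944 ≈ 64900968.01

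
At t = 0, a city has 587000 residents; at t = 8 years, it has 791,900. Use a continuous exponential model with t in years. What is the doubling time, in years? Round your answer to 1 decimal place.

r = ln(791900/587000) / 8 = ln(1.34906) / 8 ≈ 0.037426 per year
doubling time = ln 2 / |r| = 0.69315 / 0.037426

doubling time ≈ 18.5 years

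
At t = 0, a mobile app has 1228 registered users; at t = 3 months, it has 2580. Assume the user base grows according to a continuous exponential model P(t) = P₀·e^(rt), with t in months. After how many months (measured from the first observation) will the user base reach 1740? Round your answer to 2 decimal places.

r = ln(2580/1228) / 3 ≈ 0.247468 per month
t = ln(1740/1228) / r = 0.3485 / 0.247468 ≈ 1.408

t ≈ 1.41 months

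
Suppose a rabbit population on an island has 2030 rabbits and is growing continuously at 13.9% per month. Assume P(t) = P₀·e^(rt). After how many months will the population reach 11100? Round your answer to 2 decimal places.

11100 = 2030 · e^(0.139·t)
t = ln(11100/2030) / 0.139 = ln(5.46798) / 0.139 = 1.69891 / 0.139

t ≈ 12.22 months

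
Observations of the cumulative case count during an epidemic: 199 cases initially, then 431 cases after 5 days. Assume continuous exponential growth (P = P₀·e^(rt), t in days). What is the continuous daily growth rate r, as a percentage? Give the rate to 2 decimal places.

431 = 199 · e^(r·5)
e^(5r) = 431/199 = 2.16583
r = ln(2.16583) / 5 = 0.7728 / 5

r ≈ 15.46% per day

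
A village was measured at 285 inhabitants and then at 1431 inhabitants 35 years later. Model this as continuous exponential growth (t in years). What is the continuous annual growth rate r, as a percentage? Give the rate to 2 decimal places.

1431 = 285 · e^(r·35)
e^(35r) = 1431/285 = 5.02105
r = ln(5.02105) / 35 = 1.61364 / 35

r ≈ 4.61% per year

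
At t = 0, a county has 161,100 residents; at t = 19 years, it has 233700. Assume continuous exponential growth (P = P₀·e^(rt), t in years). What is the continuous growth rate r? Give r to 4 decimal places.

233700 = 161100 · e^(r·19)
e^(19r) = 233700/161100 = 1.45065
r = ln(1.45065) / 19 = 0.37201 / 19

r ≈ 0.0196 per year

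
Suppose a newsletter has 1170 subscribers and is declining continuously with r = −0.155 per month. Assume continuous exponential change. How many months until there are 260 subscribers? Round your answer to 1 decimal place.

t ≈ 9.7 months

260 = 1170 · e^(-0.155·t)
t = ln(260/1170) / -0.155 = ln(0.22222) / -0.155 = -1.50408 / -0.155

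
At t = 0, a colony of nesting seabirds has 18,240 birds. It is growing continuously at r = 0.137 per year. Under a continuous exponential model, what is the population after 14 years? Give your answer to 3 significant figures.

P(14) = 18240 · e^(0.137·14) = 18240 · e^(1.918)
= 18240 · 6.80733 ≈ 124165.7

≈ 124,000 birds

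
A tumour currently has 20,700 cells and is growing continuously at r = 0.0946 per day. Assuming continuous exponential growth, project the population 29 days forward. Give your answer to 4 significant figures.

P(29) = 20700 · e^(0.0946·29) = 20700 · e^(2.7434)
= 20700 · 15.53973 ≈ 321672.42

≈ 321,700 cells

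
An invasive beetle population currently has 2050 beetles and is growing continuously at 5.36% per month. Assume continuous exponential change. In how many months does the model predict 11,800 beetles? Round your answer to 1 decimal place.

t ≈ 32.7 months

11800 = 2050 · e^(0.0536·t)
t = ln(11800/2050) / 0.0536 = ln(5.7561) / 0.0536 = 1.75026 / 0.0536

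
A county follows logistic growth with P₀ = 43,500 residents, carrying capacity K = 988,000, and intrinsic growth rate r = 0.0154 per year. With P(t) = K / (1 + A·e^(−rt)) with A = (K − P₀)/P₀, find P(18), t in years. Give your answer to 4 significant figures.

≈ 56,600 residents

A = (988000 − 43500)/43500 = 21.71264
P(18) = 988000 / (1 + 21.71264·e^(−0.0154·18)) = 988000 / (1 + 21.71264·0.757903)
= 988000 / 17.45608 ≈ 56599.2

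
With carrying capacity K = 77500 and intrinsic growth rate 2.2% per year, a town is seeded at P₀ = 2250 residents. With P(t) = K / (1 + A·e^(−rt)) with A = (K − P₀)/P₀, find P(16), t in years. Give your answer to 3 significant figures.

A = (77500 − 2250)/2250 = 33.44444
P(16) = 77500 / (1 + 33.44444·e^(−0.022·16)) = 77500 / (1 + 33.44444·0.70328)
= 77500 / 24.52081 ≈ 3160.58

≈ 3,160 residents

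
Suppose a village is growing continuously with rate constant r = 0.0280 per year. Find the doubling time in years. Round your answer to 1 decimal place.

doubling time = ln(2) / |r| = 0.69315 / 0.028

doubling time ≈ 24.8 years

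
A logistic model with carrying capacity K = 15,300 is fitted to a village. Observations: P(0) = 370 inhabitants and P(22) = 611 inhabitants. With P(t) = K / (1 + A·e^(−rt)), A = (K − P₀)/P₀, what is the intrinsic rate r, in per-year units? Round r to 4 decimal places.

A = (15300 − 370)/370 = 40.35135
611 = 15300/(1 + 40.35135·e^(−r·22)) → e^(−22r) = (25.04092 − 1)/40.35135 = 0.59579
r = −ln(0.59579)/22 = 0.51787/22

r ≈ 0.0235 per year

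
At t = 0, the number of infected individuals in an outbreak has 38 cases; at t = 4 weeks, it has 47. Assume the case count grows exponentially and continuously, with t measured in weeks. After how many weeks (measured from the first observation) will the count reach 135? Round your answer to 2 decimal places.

t ≈ 23.86 weeks

r = ln(47/38) / 4 ≈ 0.05314 per week
t = ln(135/38) / r = 1.26769 / 0.05314 ≈ 23.855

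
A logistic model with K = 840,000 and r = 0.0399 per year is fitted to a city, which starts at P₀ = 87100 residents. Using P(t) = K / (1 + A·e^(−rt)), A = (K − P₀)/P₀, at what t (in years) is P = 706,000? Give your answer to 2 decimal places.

A = (840000 − 87100)/87100 = 8.64409
706000 = 840000/(1 + 8.64409·e^(−0.0399t)) → 1 + 8.64409·e^(−0.0399t) = 1.1898
e^(−0.0399t) = 0.021957 → t = ln(45.54273)/0.0399 = 3.81865/0.0399

t ≈ 95.71 years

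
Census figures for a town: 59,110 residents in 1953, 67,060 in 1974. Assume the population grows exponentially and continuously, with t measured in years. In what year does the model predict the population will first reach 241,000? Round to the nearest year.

year 2187

r = ln(67060/59110) / 21 = 0.12619/21 ≈ 0.006009 per year
t = ln(241000/59110) / r = 1.4054/0.006009 ≈ 233.88 years after 1953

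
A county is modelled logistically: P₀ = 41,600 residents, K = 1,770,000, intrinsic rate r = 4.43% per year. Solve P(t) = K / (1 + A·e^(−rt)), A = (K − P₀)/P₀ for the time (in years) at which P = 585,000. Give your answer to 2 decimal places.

A = (1770000 − 41600)/41600 = 41.54808
585000 = 1770000/(1 + 41.54808·e^(−0.0443t)) → 1 + 41.54808·e^(−0.0443t) = 3.02564
e^(−0.0443t) = 0.048754 → t = ln(20.51108)/0.0443 = 3.02097/0.0443

t ≈ 68.19 years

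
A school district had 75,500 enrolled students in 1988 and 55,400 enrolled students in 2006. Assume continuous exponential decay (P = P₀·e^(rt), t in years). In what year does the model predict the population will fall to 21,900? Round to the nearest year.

year 2060

r = ln(55400/75500) / 18 = -0.30955/18 ≈ -0.017197 per year
t = ln(21900/75500) / r = -1.23765/-0.017197 ≈ 71.97 years after 1988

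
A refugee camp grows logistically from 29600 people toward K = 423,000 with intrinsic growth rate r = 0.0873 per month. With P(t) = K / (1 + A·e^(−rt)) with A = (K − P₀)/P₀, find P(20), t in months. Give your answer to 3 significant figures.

A = (423000 − 29600)/29600 = 13.29054
P(20) = 423000 / (1 + 13.29054·e^(−0.0873·20)) = 423000 / (1 + 13.29054·0.17447)
= 423000 / 3.31881 ≈ 127455.46

≈ 127,000 people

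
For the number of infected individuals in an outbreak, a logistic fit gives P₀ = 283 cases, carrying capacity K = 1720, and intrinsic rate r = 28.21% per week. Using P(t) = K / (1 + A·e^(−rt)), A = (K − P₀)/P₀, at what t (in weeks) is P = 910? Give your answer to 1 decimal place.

A = (1720 − 283)/283 = 5.07774
910 = 1720/(1 + 5.07774·e^(−0.2821t)) → 1 + 5.07774·e^(−0.2821t) = 1.89011
e^(−0.2821t) = 0.175297 → t = ln(5.70462)/0.2821 = 1.74128/0.2821

t ≈ 6.2 weeks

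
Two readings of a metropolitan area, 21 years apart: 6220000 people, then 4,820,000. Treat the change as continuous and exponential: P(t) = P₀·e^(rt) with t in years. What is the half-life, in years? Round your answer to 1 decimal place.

half-life ≈ 57.1 years

r = ln(4820000/6220000) / 21 = ln(0.77492) / 21 ≈ -0.012143 per year
half-life = ln 2 / |r| = 0.69315 / 0.012143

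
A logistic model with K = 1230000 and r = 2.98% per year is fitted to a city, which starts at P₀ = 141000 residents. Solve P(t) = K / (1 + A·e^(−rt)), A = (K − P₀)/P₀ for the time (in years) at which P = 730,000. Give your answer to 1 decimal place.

t ≈ 81.3 years

A = (1230000 − 141000)/141000 = 7.7234
730000 = 1230000/(1 + 7.7234·e^(−0.0298t)) → 1 + 7.7234·e^(−0.0298t) = 1.68493
e^(−0.0298t) = 0.088683 → t = ln(11.27617)/0.0298 = 2.42269/0.0298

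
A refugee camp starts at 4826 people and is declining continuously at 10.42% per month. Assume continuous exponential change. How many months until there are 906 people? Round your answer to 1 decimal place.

906 = 4826 · e^(-0.1042·t)
t = ln(906/4826) / -0.1042 = ln(0.18773) / -0.1042 = -1.67273 / -0.1042

t ≈ 16.1 months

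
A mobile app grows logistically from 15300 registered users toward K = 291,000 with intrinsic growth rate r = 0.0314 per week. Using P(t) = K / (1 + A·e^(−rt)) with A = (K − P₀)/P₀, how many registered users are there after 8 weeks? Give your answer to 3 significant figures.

A = (291000 − 15300)/15300 = 18.01961
P(8) = 291000 / (1 + 18.01961·e^(−0.0314·8)) = 291000 / (1 + 18.01961·0.777867)
= 291000 / 15.01685 ≈ 19378.23

≈ 19,400 registered users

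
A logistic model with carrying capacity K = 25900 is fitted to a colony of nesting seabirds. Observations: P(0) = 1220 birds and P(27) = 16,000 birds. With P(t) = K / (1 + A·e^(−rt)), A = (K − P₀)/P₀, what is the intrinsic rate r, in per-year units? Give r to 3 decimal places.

r ≈ 0.129 per year

A = (25900 − 1220)/1220 = 20.22951
16000 = 25900/(1 + 20.22951·e^(−r·27)) → e^(−27r) = (1.61875 − 1)/20.22951 = 0.030587
r = −ln(0.030587)/27 = 3.4872/27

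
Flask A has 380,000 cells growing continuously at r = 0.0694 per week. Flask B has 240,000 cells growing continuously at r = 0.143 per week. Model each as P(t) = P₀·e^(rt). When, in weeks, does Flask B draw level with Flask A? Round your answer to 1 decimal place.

380000·e^(0.0694t) = 240000·e^(0.143t)
380000/240000 = e^((0.143 − 0.0694)t) → ln(1.58333) = 0.0736·t
t = 0.45953 / 0.0736

t ≈ 6.2 weeks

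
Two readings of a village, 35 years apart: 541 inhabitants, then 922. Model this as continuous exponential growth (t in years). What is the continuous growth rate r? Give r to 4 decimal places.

r ≈ 0.0152 per year

922 = 541 · e^(r·35)
e^(35r) = 922/541 = 1.70425
r = ln(1.70425) / 35 = 0.53313 / 35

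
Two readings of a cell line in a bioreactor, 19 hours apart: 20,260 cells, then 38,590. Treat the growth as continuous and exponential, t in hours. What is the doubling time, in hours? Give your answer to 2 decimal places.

doubling time ≈ 20.44 hours

r = ln(38590/20260) / 19 = ln(1.90474) / 19 ≈ 0.033913 per hour
doubling time = ln 2 / |r| = 0.69315 / 0.033913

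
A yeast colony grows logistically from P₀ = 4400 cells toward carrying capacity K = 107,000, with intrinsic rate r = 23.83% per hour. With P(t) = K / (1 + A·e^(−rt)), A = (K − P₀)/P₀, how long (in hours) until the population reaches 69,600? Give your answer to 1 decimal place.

t ≈ 15.8 hours

A = (107000 − 4400)/4400 = 23.31818
69600 = 107000/(1 + 23.31818·e^(−0.2383t)) → 1 + 23.31818·e^(−0.2383t) = 1.53736
e^(−0.2383t) = 0.023045 → t = ln(43.39426)/0.2383 = 3.77033/0.2383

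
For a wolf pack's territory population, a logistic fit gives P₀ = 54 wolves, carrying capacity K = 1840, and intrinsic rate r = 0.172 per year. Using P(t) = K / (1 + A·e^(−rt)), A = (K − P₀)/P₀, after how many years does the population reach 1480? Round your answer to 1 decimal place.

t ≈ 28.6 years

A = (1840 − 54)/54 = 33.07407
1480 = 1840/(1 + 33.07407·e^(−0.172t)) → 1 + 33.07407·e^(−0.172t) = 1.24324
e^(−0.172t) = 0.007354 → t = ln(135.97119)/0.172 = 4.91244/0.172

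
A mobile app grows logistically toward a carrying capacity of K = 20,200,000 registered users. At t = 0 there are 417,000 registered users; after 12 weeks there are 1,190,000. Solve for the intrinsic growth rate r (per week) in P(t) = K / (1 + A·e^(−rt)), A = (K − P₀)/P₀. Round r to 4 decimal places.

A = (20200000 − 417000)/417000 = 47.44125
1190000 = 20200000/(1 + 47.44125·e^(−r·12)) → e^(−12r) = (16.97479 − 1)/47.44125 = 0.336728
r = −ln(0.336728)/12 = 1.08848/12

r ≈ 0.0907 per week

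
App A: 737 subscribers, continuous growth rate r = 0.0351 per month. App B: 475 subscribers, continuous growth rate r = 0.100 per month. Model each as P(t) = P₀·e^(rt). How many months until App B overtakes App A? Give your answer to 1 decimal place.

737·e^(0.0351t) = 475·e^(0.1t)
737/475 = e^((0.1 − 0.0351)t) → ln(1.55158) = 0.0649·t
t = 0.43927 / 0.0649

t ≈ 6.8 months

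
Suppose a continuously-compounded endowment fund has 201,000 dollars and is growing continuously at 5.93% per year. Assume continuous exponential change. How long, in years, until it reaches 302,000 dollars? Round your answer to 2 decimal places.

t ≈ 6.87 years

302000 = 201000 · e^(0.0593·t)
t = ln(302000/201000) / 0.0593 = ln(1.50249) / 0.0593 = 0.40712 / 0.0593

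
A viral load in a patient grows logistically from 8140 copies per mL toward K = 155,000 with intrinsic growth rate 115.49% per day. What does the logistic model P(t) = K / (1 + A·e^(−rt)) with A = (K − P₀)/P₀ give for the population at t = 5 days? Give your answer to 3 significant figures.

A = (155000 − 8140)/8140 = 18.04177
P(5) = 155000 / (1 + 18.04177·e^(−1.1549·5)) = 155000 / (1 + 18.04177·0.003106)
= 155000 / 1.05603 ≈ 146775.68

≈ 147,000 copies per mL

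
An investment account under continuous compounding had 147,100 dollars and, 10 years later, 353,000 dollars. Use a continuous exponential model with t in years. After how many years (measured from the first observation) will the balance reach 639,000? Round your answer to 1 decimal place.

t ≈ 16.8 years

r = ln(353000/147100) / 10 ≈ 0.087536 per year
t = ln(639000/147100) / r = 1.46879 / 0.087536 ≈ 16.779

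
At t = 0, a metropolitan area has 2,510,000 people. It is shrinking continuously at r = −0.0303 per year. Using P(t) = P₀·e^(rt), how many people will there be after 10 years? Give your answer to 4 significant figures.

≈ 1,854,000 people

P(10) = 2510000 · e^(-0.0303·10) = 2510000 · e^(-0.303)
= 2510000 · 0.7386 ≈ 1853883.73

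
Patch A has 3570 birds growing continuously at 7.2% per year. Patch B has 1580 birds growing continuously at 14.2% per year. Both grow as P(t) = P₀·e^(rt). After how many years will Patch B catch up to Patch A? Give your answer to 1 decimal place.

3570·e^(0.072t) = 1580·e^(0.142t)
3570/1580 = e^((0.142 − 0.072)t) → ln(2.25949) = 0.07·t
t = 0.81514 / 0.07

t ≈ 11.6 years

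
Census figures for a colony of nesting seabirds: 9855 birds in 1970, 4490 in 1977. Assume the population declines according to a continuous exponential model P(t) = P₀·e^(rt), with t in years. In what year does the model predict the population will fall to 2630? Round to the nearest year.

year 1982

r = ln(4490/9855) / 7 = -0.78613/7 ≈ -0.112304 per year
t = ln(2630/9855) / r = -1.321/-0.112304 ≈ 11.76 years after 1970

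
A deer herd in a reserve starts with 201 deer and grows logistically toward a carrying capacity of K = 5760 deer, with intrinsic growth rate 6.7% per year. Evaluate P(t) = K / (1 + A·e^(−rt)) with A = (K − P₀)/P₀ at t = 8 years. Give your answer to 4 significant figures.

A = (5760 − 201)/201 = 27.65672
P(8) = 5760 / (1 + 27.65672·e^(−0.067·8)) = 5760 / (1 + 27.65672·0.585084)
= 5760 / 17.1815 ≈ 335.24

≈ 335.2 deer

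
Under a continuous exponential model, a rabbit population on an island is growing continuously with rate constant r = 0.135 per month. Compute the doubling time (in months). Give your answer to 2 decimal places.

doubling time ≈ 5.13 months

doubling time = ln(2) / |r| = 0.69315 / 0.135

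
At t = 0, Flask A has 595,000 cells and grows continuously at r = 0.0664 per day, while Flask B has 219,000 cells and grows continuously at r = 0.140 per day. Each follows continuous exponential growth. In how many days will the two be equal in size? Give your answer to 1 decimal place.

595000·e^(0.0664t) = 219000·e^(0.14t)
595000/219000 = e^((0.14 − 0.0664)t) → ln(2.71689) = 0.0736·t
t = 0.99949 / 0.0736

t ≈ 13.6 days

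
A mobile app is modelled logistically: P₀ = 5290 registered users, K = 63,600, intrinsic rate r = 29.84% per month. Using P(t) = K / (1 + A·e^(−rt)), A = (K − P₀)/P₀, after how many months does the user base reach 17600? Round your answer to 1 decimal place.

t ≈ 4.8 months

A = (63600 − 5290)/5290 = 11.02268
17600 = 63600/(1 + 11.02268·e^(−0.2984t)) → 1 + 11.02268·e^(−0.2984t) = 3.61364
e^(−0.2984t) = 0.237114 → t = ln(4.21737)/0.2984 = 1.43921/0.2984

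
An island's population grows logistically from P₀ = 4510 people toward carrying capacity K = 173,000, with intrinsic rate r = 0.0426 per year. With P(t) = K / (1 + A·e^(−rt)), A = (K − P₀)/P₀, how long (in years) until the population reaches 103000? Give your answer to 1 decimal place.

A = (173000 − 4510)/4510 = 37.3592
103000 = 173000/(1 + 37.3592·e^(−0.0426t)) → 1 + 37.3592·e^(−0.0426t) = 1.67961
e^(−0.0426t) = 0.018191 → t = ln(54.9714)/0.0426 = 4.00681/0.0426

t ≈ 94.1 years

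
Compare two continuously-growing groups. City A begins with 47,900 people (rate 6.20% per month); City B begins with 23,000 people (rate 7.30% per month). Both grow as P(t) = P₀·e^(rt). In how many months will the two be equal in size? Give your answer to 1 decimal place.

t ≈ 66.7 months

47900·e^(0.062t) = 23000·e^(0.073t)
47900/23000 = e^((0.073 − 0.062)t) → ln(2.08261) = 0.011·t
t = 0.73362 / 0.011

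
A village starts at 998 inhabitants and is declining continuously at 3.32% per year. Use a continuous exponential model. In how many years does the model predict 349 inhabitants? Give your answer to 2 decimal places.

349 = 998 · e^(-0.0332·t)
t = ln(349/998) / -0.0332 = ln(0.3497) / -0.0332 = -1.05068 / -0.0332

t ≈ 31.65 years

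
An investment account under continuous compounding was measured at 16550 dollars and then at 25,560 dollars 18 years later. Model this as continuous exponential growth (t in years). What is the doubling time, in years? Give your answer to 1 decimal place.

doubling time ≈ 28.7 years

r = ln(25560/16550) / 18 = ln(1.54441) / 18 ≈ 0.024147 per year
doubling time = ln 2 / |r| = 0.69315 / 0.024147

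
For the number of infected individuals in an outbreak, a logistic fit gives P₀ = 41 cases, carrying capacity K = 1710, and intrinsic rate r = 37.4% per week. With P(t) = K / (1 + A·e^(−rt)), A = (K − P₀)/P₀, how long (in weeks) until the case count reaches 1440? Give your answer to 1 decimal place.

A = (1710 − 41)/41 = 40.70732
1440 = 1710/(1 + 40.70732·e^(−0.374t)) → 1 + 40.70732·e^(−0.374t) = 1.1875
e^(−0.374t) = 0.004606 → t = ln(217.10569)/0.374 = 5.38038/0.374

t ≈ 14.4 weeks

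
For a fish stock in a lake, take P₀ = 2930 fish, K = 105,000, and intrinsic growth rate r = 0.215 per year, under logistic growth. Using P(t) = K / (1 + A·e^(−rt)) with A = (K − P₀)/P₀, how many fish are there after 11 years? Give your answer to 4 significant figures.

A = (105000 − 2930)/2930 = 34.83618
P(11) = 105000 / (1 + 34.83618·e^(−0.215·11)) = 105000 / (1 + 34.83618·0.093949)
= 105000 / 4.27283 ≈ 24573.85

≈ 24,570 fish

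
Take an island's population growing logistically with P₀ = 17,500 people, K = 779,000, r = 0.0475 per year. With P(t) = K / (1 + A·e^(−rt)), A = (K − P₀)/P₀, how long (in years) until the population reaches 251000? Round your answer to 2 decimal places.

t ≈ 63.78 years

A = (779000 − 17500)/17500 = 43.51429
251000 = 779000/(1 + 43.51429·e^(−0.0475t)) → 1 + 43.51429·e^(−0.0475t) = 3.10359
e^(−0.0475t) = 0.048342 → t = ln(20.68577)/0.0475 = 3.02945/0.0475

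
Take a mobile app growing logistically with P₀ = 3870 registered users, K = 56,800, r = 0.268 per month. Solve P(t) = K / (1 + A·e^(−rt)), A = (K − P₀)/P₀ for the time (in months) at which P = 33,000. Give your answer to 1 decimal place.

A = (56800 − 3870)/3870 = 13.677
33000 = 56800/(1 + 13.677·e^(−0.268t)) → 1 + 13.677·e^(−0.268t) = 1.72121
e^(−0.268t) = 0.052732 → t = ln(18.96391)/0.268 = 2.94254/0.268

t ≈ 11.0 months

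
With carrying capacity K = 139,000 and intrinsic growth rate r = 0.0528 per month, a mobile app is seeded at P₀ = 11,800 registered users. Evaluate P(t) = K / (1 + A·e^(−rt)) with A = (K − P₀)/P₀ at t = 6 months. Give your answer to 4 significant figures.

A = (139000 − 11800)/11800 = 10.77966
P(6) = 139000 / (1 + 10.77966·e^(−0.0528·6)) = 139000 / (1 + 10.77966·0.728476)
= 139000 / 8.85273 ≈ 15701.37

≈ 15,700 registered users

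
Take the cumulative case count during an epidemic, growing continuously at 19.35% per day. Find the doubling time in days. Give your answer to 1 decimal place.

doubling time = ln(2) / |r| = 0.69315 / 0.1935

doubling time ≈ 3.6 days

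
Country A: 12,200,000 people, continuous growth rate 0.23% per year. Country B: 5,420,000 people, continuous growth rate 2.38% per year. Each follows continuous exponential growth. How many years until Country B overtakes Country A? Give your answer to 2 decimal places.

t ≈ 37.74 years

12200000·e^(0.0023t) = 5420000·e^(0.0238t)
12200000/5420000 = e^((0.0238 − 0.0023)t) → ln(2.25092) = 0.0215·t
t = 0.81134 / 0.0215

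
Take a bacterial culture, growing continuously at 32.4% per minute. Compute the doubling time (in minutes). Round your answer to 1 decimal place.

doubling time = ln(2) / |r| = 0.69315 / 0.324

doubling time ≈ 2.1 minutes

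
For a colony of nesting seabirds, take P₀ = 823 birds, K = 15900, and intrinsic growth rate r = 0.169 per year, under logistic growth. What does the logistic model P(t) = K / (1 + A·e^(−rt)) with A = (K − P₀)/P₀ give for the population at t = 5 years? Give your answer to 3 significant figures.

A = (15900 − 823)/823 = 18.31956
P(5) = 15900 / (1 + 18.31956·e^(−0.169·5)) = 15900 / (1 + 18.31956·0.429557)
= 15900 / 8.8693 ≈ 1792.7

≈ 1,790 birds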